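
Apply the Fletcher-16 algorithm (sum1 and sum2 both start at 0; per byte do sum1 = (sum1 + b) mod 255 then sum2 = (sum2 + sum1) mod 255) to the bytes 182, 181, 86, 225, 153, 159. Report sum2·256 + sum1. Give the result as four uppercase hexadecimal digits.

A6DD

Running sums (mod 255):
  after byte 0 (182): sum1=182, sum2=182
  after byte 1 (181): sum1=108, sum2=35
  after byte 2 (86): sum1=194, sum2=229
  after byte 3 (225): sum1=164, sum2=138
  after byte 4 (153): sum1=62, sum2=200
  after byte 5 (159): sum1=221, sum2=166
Checksum = sum2·256 + sum1 = 166·256 + 221 = 42717 = 0xA6DD.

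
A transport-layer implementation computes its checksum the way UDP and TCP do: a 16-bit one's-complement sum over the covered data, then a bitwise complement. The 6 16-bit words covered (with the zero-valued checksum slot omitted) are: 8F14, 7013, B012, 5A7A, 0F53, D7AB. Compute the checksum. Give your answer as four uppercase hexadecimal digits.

0F4C

One's-complement addition (fold any carry out of bit 15 back into bit 0):
  0x8F14 + 0x7013 = 0x0FF27
  0xFF27 + 0xB012 = 0x1AF39 → wrap carry → 0xAF3A
  0xAF3A + 0x5A7A = 0x109B4 → wrap carry → 0x09B5
  0x09B5 + 0x0F53 = 0x01908
  0x1908 + 0xD7AB = 0x0F0B3
One's-complement sum = 0xF0B3.
Checksum = ~0xF0B3 & 0xFFFF = 0x0F4C.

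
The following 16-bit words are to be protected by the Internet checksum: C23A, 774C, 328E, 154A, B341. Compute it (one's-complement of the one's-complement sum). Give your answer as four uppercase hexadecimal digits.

CB5E

One's-complement addition (fold any carry out of bit 15 back into bit 0):
  0xC23A + 0x774C = 0x13986 → wrap carry → 0x3987
  0x3987 + 0x328E = 0x06C15
  0x6C15 + 0x154A = 0x0815F
  0x815F + 0xB341 = 0x134A0 → wrap carry → 0x34A1
One's-complement sum = 0x34A1.
Checksum = ~0x34A1 & 0xFFFF = 0xCB5E.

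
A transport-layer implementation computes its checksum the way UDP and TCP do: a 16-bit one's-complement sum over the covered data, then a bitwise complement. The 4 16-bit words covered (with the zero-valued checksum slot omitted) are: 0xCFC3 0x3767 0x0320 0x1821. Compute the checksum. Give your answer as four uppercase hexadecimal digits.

DD93

One's-complement addition (fold any carry out of bit 15 back into bit 0):
  0xCFC3 + 0x3767 = 0x1072A → wrap carry → 0x072B
  0x072B + 0x0320 = 0x00A4B
  0x0A4B + 0x1821 = 0x0226C
One's-complement sum = 0x226C.
Checksum = ~0x226C & 0xFFFF = 0xDD93.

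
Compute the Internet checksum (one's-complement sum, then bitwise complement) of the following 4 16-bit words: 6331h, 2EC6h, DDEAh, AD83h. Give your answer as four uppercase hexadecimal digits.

One's-complement addition (fold any carry out of bit 15 back into bit 0):
  0x6331 + 0x2EC6 = 0x091F7
  0x91F7 + 0xDDEA = 0x16FE1 → wrap carry → 0x6FE2
  0x6FE2 + 0xAD83 = 0x11D65 → wrap carry → 0x1D66
One's-complement sum = 0x1D66.
Checksum = ~0x1D66 & 0xFFFF = 0xE299.

E299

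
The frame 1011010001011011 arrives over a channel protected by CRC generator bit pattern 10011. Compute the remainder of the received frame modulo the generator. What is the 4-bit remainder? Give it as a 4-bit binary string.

Modulo-2 division of 1011010001011011 by 10011:
  pos 0: 10110 XOR 10011 = 00101
  pos 2: 10110 XOR 10011 = 00101
  pos 4: 10100 XOR 10011 = 00111
  pos 6: 11110 XOR 10011 = 01101
  pos 7: 11011 XOR 10011 = 01000
  pos 8: 10001 XOR 10011 = 00010
  pos 11: 10011 XOR 10011 = 00000
Remainder = 0000 (zero — the frame passes the CRC check).

0000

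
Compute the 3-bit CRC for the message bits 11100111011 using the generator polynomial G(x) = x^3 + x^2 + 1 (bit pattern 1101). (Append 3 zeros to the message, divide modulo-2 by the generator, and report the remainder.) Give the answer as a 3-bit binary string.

Append 3 zeros: 11100111011000. Divide by 1101 (XOR where the leading bit is 1):
  pos 0: 1110 XOR 1101 = 0011
  pos 2: 1101 XOR 1101 = 0000
  pos 6: 1101 XOR 1101 = 0000
  pos 10: 1000 XOR 1101 = 0101
Remainder (last 3 bits) = 101. This is the CRC / FCS.

101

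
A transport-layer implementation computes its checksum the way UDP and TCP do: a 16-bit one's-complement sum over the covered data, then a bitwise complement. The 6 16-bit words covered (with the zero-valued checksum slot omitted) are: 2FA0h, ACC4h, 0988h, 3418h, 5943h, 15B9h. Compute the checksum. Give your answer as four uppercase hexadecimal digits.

One's-complement addition (fold any carry out of bit 15 back into bit 0):
  0x2FA0 + 0xACC4 = 0x0DC64
  0xDC64 + 0x0988 = 0x0E5EC
  0xE5EC + 0x3418 = 0x11A04 → wrap carry → 0x1A05
  0x1A05 + 0x5943 = 0x07348
  0x7348 + 0x15B9 = 0x08901
One's-complement sum = 0x8901.
Checksum = ~0x8901 & 0xFFFF = 0x76FE.

76FE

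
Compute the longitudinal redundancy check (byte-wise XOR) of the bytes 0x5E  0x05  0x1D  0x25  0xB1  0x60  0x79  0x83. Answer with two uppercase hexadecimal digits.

48

XOR the bytes together:
  start with 0x5E
  0x5E ⊕ 0x05 = 0x5B
  0x5B ⊕ 0x1D = 0x46
  0x46 ⊕ 0x25 = 0x63
  0x63 ⊕ 0xB1 = 0xD2
  0xD2 ⊕ 0x60 = 0xB2
  0xB2 ⊕ 0x79 = 0xCB
  0xCB ⊕ 0x83 = 0x48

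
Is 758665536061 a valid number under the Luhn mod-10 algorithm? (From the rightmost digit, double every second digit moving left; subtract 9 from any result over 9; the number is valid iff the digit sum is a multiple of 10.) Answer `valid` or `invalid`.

invalid

From the right, keep odd positions and double even positions (subtract 9 from any doubled value over 9):
  doubled (positions 2,4,...): 3 3 1 3 7 5 → sum 22
  kept (positions 1,3,...): 1 0 3 5 6 5 → sum 20
Total = 42.
42 mod 10 = 2, so the number is invalid.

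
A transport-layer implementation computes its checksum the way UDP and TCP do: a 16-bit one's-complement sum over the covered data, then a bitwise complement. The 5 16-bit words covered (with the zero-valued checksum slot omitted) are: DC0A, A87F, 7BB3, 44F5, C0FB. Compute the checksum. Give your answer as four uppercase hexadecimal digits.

F9D0

One's-complement addition (fold any carry out of bit 15 back into bit 0):
  0xDC0A + 0xA87F = 0x18489 → wrap carry → 0x848A
  0x848A + 0x7BB3 = 0x1003D → wrap carry → 0x003E
  0x003E + 0x44F5 = 0x04533
  0x4533 + 0xC0FB = 0x1062E → wrap carry → 0x062F
One's-complement sum = 0x062F.
Checksum = ~0x062F & 0xFFFF = 0xF9D0.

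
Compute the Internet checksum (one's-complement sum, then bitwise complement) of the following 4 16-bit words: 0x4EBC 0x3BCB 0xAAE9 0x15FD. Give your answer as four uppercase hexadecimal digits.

One's-complement addition (fold any carry out of bit 15 back into bit 0):
  0x4EBC + 0x3BCB = 0x08A87
  0x8A87 + 0xAAE9 = 0x13570 → wrap carry → 0x3571
  0x3571 + 0x15FD = 0x04B6E
One's-complement sum = 0x4B6E.
Checksum = ~0x4B6E & 0xFFFF = 0xB491.

B491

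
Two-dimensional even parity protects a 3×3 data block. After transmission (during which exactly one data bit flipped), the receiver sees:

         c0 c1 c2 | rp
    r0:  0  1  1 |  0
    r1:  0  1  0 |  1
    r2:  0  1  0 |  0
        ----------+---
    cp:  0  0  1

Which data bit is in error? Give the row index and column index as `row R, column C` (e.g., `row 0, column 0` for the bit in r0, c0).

row 2, column 1

Recompute each row's even parity and compare to rp:
  r0: data parity 0, sent rp 0 → ok
  r1: data parity 1, sent rp 1 → ok
  r2: data parity 1, sent rp 0 → mismatch
Recompute each column's even parity and compare to cp:
  c0: data parity 0, sent cp 0 → ok
  c1: data parity 1, sent cp 0 → mismatch
  c2: data parity 1, sent cp 1 → ok
Exactly one row (r2) and one column (c1) fail → the flipped bit is at their intersection.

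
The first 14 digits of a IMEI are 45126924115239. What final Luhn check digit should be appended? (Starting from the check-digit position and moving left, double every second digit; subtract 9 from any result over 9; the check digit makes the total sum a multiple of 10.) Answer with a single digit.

1

Partial digits right→left: 9 3 2 5 1 1 4 2 9 6 2 1 5 4
Double every second digit counting from the check-digit position (so the 1st, 3rd, 5th, ... of the partial from the right).
  doubled (with −9 where >9): 9 4 2 8 9 4 1 → sum 37
  kept as-is: 3 5 1 2 6 1 4 → sum 22
Total = 37 + 22 = 59.
Check digit = (10 − (59 mod 10)) mod 10 = 1.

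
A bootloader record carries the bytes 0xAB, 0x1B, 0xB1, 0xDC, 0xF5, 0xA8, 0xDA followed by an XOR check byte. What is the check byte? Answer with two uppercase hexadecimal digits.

5A

XOR the bytes together:
  start with 0xAB
  0xAB ⊕ 0x1B = 0xB0
  0xB0 ⊕ 0xB1 = 0x01
  0x01 ⊕ 0xDC = 0xDD
  0xDD ⊕ 0xF5 = 0x28
  0x28 ⊕ 0xA8 = 0x80
  0x80 ⊕ 0xDA = 0x5A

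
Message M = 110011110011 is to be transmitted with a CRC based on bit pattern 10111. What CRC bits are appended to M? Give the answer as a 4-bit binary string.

Append 4 zeros: 1100111100110000. Divide by 10111 (XOR where the leading bit is 1):
  pos 0: 11001 XOR 10111 = 01110
  pos 1: 11101 XOR 10111 = 01010
  pos 2: 10101 XOR 10111 = 00010
  pos 5: 10100 XOR 10111 = 00011
  pos 8: 11110 XOR 10111 = 01001
  pos 9: 10010 XOR 10111 = 00101
  pos 11: 10100 XOR 10111 = 00011
Remainder (last 4 bits) = 0011. This is the CRC / FCS.

0011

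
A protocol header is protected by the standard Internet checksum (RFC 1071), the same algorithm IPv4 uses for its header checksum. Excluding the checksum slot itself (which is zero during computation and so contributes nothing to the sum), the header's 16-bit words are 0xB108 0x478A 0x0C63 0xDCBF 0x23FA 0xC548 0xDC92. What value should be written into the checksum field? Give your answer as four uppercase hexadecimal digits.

One's-complement addition (fold any carry out of bit 15 back into bit 0):
  0xB108 + 0x478A = 0x0F892
  0xF892 + 0x0C63 = 0x104F5 → wrap carry → 0x04F6
  0x04F6 + 0xDCBF = 0x0E1B5
  0xE1B5 + 0x23FA = 0x105AF → wrap carry → 0x05B0
  0x05B0 + 0xC548 = 0x0CAF8
  0xCAF8 + 0xDC92 = 0x1A78A → wrap carry → 0xA78B
One's-complement sum = 0xA78B.
Checksum = ~0xA78B & 0xFFFF = 0x5874.

5874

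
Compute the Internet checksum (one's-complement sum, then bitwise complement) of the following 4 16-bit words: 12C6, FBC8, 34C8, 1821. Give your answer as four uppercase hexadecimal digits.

A487

One's-complement addition (fold any carry out of bit 15 back into bit 0):
  0x12C6 + 0xFBC8 = 0x10E8E → wrap carry → 0x0E8F
  0x0E8F + 0x34C8 = 0x04357
  0x4357 + 0x1821 = 0x05B78
One's-complement sum = 0x5B78.
Checksum = ~0x5B78 & 0xFFFF = 0xA487.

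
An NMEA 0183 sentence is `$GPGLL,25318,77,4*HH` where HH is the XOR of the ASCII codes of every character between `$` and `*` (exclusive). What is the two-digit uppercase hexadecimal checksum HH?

75

XOR the ASCII codes of the payload characters:
  'G' = 0x47 → acc = 0x47
  'P' = 0x50 → acc = 0x17
  'G' = 0x47 → acc = 0x50
  'L' = 0x4C → acc = 0x1C
  'L' = 0x4C → acc = 0x50
  ',' = 0x2C → acc = 0x7C
  '2' = 0x32 → acc = 0x4E
  '5' = 0x35 → acc = 0x7B
  '3' = 0x33 → acc = 0x48
  '1' = 0x31 → acc = 0x79
  '8' = 0x38 → acc = 0x41
  ',' = 0x2C → acc = 0x6D
  '7' = 0x37 → acc = 0x5A
  '7' = 0x37 → acc = 0x6D
  ',' = 0x2C → acc = 0x41
  '4' = 0x34 → acc = 0x75
Checksum = 0x75.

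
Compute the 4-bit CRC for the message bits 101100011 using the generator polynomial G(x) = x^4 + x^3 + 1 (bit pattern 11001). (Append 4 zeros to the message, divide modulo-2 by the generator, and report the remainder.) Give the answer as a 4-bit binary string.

Append 4 zeros: 1011000110000. Divide by 11001 (XOR where the leading bit is 1):
  pos 0: 10110 XOR 11001 = 01111
  pos 1: 11110 XOR 11001 = 00111
  pos 3: 11101 XOR 11001 = 00100
  pos 5: 10010 XOR 11001 = 01011
  pos 6: 10110 XOR 11001 = 01111
  pos 7: 11110 XOR 11001 = 00111
Remainder (last 4 bits) = 1110. This is the CRC / FCS.

1110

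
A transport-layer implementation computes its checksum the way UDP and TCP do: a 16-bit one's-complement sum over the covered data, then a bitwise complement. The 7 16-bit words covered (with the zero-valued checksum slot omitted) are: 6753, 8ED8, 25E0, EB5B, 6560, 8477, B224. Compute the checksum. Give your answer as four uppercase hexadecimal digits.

5C9B

One's-complement addition (fold any carry out of bit 15 back into bit 0):
  0x6753 + 0x8ED8 = 0x0F62B
  0xF62B + 0x25E0 = 0x11C0B → wrap carry → 0x1C0C
  0x1C0C + 0xEB5B = 0x10767 → wrap carry → 0x0768
  0x0768 + 0x6560 = 0x06CC8
  0x6CC8 + 0x8477 = 0x0F13F
  0xF13F + 0xB224 = 0x1A363 → wrap carry → 0xA364
One's-complement sum = 0xA364.
Checksum = ~0xA364 & 0xFFFF = 0x5C9B.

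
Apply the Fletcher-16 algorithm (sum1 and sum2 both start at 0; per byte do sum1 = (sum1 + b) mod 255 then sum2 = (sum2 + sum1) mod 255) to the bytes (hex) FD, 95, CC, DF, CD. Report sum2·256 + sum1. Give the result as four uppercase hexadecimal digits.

Running sums (mod 255):
  after byte 0 (FD): sum1=253, sum2=253
  after byte 1 (95): sum1=147, sum2=145
  after byte 2 (CC): sum1=96, sum2=241
  after byte 3 (DF): sum1=64, sum2=50
  after byte 4 (CD): sum1=14, sum2=64
Checksum = sum2·256 + sum1 = 64·256 + 14 = 16398 = 0x400E.

400E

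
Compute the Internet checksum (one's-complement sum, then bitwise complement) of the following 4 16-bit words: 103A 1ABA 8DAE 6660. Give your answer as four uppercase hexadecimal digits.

One's-complement addition (fold any carry out of bit 15 back into bit 0):
  0x103A + 0x1ABA = 0x02AF4
  0x2AF4 + 0x8DAE = 0x0B8A2
  0xB8A2 + 0x6660 = 0x11F02 → wrap carry → 0x1F03
One's-complement sum = 0x1F03.
Checksum = ~0x1F03 & 0xFFFF = 0xE0FC.

E0FC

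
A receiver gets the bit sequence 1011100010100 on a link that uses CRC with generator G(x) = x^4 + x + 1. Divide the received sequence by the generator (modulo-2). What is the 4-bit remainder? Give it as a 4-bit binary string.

0000

Modulo-2 division of 1011100010100 by 10011:
  pos 0: 10111 XOR 10011 = 00100
  pos 2: 10000 XOR 10011 = 00011
  pos 5: 11010 XOR 10011 = 01001
  pos 6: 10011 XOR 10011 = 00000
Remainder = 0000 (zero — the frame passes the CRC check).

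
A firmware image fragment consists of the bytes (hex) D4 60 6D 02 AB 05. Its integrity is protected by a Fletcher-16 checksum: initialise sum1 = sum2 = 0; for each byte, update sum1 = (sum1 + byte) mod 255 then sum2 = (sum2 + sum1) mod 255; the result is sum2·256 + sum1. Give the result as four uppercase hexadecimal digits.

Running sums (mod 255):
  after byte 0 (D4): sum1=212, sum2=212
  after byte 1 (60): sum1=53, sum2=10
  after byte 2 (6D): sum1=162, sum2=172
  after byte 3 (02): sum1=164, sum2=81
  after byte 4 (AB): sum1=80, sum2=161
  after byte 5 (05): sum1=85, sum2=246
Checksum = sum2·256 + sum1 = 246·256 + 85 = 63061 = 0xF655.

F655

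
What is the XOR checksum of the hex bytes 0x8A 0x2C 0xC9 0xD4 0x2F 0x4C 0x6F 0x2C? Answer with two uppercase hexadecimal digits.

XOR the bytes together:
  start with 0x8A
  0x8A ⊕ 0x2C = 0xA6
  0xA6 ⊕ 0xC9 = 0x6F
  0x6F ⊕ 0xD4 = 0xBB
  0xBB ⊕ 0x2F = 0x94
  0x94 ⊕ 0x4C = 0xD8
  0xD8 ⊕ 0x6F = 0xB7
  0xB7 ⊕ 0x2C = 0x9B

9B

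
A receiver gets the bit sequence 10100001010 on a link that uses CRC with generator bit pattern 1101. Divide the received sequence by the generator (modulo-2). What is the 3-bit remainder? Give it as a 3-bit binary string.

000

Modulo-2 division of 10100001010 by 1101:
  pos 0: 1010 XOR 1101 = 0111
  pos 1: 1110 XOR 1101 = 0011
  pos 3: 1100 XOR 1101 = 0001
  pos 6: 1101 XOR 1101 = 0000
Remainder = 000 (zero — the frame passes the CRC check).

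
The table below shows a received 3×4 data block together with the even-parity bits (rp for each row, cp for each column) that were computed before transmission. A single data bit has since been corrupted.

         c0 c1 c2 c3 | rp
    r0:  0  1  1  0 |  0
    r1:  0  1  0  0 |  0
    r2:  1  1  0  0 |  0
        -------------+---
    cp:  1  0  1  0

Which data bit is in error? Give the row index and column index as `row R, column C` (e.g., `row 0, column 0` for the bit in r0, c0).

Recompute each row's even parity and compare to rp:
  r0: data parity 0, sent rp 0 → ok
  r1: data parity 1, sent rp 0 → mismatch
  r2: data parity 0, sent rp 0 → ok
Recompute each column's even parity and compare to cp:
  c0: data parity 1, sent cp 1 → ok
  c1: data parity 1, sent cp 0 → mismatch
  c2: data parity 1, sent cp 1 → ok
  c3: data parity 0, sent cp 0 → ok
Exactly one row (r1) and one column (c1) fail → the flipped bit is at their intersection.

row 1, column 1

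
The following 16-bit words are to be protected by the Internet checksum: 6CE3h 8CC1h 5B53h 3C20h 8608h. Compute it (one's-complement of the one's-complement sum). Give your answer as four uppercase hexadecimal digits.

E8DE

One's-complement addition (fold any carry out of bit 15 back into bit 0):
  0x6CE3 + 0x8CC1 = 0x0F9A4
  0xF9A4 + 0x5B53 = 0x154F7 → wrap carry → 0x54F8
  0x54F8 + 0x3C20 = 0x09118
  0x9118 + 0x8608 = 0x11720 → wrap carry → 0x1721
One's-complement sum = 0x1721.
Checksum = ~0x1721 & 0xFFFF = 0xE8DE.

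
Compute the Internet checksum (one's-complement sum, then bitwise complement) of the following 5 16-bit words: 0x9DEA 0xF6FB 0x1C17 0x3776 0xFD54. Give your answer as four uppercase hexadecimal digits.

1A37

One's-complement addition (fold any carry out of bit 15 back into bit 0):
  0x9DEA + 0xF6FB = 0x194E5 → wrap carry → 0x94E6
  0x94E6 + 0x1C17 = 0x0B0FD
  0xB0FD + 0x3776 = 0x0E873
  0xE873 + 0xFD54 = 0x1E5C7 → wrap carry → 0xE5C8
One's-complement sum = 0xE5C8.
Checksum = ~0xE5C8 & 0xFFFF = 0x1A37.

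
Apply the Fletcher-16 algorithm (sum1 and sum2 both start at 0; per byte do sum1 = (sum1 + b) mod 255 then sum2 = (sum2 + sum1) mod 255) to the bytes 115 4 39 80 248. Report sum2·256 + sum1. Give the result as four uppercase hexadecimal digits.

60E7

Running sums (mod 255):
  after byte 0 (115): sum1=115, sum2=115
  after byte 1 (4): sum1=119, sum2=234
  after byte 2 (39): sum1=158, sum2=137
  after byte 3 (80): sum1=238, sum2=120
  after byte 4 (248): sum1=231, sum2=96
Checksum = sum2·256 + sum1 = 96·256 + 231 = 24807 = 0x60E7.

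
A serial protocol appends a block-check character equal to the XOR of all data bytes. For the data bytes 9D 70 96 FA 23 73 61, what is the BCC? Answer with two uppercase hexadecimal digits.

B0

XOR the bytes together:
  start with 0x9D
  0x9D ⊕ 0x70 = 0xED
  0xED ⊕ 0x96 = 0x7B
  0x7B ⊕ 0xFA = 0x81
  0x81 ⊕ 0x23 = 0xA2
  0xA2 ⊕ 0x73 = 0xD1
  0xD1 ⊕ 0x61 = 0xB0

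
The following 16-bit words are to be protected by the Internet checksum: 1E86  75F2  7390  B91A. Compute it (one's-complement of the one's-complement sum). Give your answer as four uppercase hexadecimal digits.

One's-complement addition (fold any carry out of bit 15 back into bit 0):
  0x1E86 + 0x75F2 = 0x09478
  0x9478 + 0x7390 = 0x10808 → wrap carry → 0x0809
  0x0809 + 0xB91A = 0x0C123
One's-complement sum = 0xC123.
Checksum = ~0xC123 & 0xFFFF = 0x3EDC.

3EDC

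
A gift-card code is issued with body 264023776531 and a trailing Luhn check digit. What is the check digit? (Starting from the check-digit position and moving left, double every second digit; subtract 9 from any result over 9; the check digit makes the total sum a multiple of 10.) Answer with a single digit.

9

Partial digits right→left: 1 3 5 6 7 7 3 2 0 4 6 2
Double every second digit counting from the check-digit position (so the 1st, 3rd, 5th, ... of the partial from the right).
  doubled (with −9 where >9): 2 1 5 6 0 3 → sum 17
  kept as-is: 3 6 7 2 4 2 → sum 24
Total = 17 + 24 = 41.
Check digit = (10 − (41 mod 10)) mod 10 = 9.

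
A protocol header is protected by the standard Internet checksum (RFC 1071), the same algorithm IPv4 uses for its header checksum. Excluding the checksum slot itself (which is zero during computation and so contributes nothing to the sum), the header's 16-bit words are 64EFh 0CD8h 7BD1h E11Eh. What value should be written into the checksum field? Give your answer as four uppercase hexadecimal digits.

One's-complement addition (fold any carry out of bit 15 back into bit 0):
  0x64EF + 0x0CD8 = 0x071C7
  0x71C7 + 0x7BD1 = 0x0ED98
  0xED98 + 0xE11E = 0x1CEB6 → wrap carry → 0xCEB7
One's-complement sum = 0xCEB7.
Checksum = ~0xCEB7 & 0xFFFF = 0x3148.

3148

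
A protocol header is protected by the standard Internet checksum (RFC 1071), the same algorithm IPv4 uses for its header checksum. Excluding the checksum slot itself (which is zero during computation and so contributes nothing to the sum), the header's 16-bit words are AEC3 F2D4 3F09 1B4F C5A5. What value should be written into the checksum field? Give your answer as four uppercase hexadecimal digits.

3E69

One's-complement addition (fold any carry out of bit 15 back into bit 0):
  0xAEC3 + 0xF2D4 = 0x1A197 → wrap carry → 0xA198
  0xA198 + 0x3F09 = 0x0E0A1
  0xE0A1 + 0x1B4F = 0x0FBF0
  0xFBF0 + 0xC5A5 = 0x1C195 → wrap carry → 0xC196
One's-complement sum = 0xC196.
Checksum = ~0xC196 & 0xFFFF = 0x3E69.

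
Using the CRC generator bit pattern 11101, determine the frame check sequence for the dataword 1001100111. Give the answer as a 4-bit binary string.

0110

Append 4 zeros: 10011001110000. Divide by 11101 (XOR where the leading bit is 1):
  pos 0: 10011 XOR 11101 = 01110
  pos 1: 11100 XOR 11101 = 00001
  pos 5: 10111 XOR 11101 = 01010
  pos 6: 10100 XOR 11101 = 01001
  pos 7: 10010 XOR 11101 = 01111
  pos 8: 11110 XOR 11101 = 00011
Remainder (last 4 bits) = 0110. This is the CRC / FCS.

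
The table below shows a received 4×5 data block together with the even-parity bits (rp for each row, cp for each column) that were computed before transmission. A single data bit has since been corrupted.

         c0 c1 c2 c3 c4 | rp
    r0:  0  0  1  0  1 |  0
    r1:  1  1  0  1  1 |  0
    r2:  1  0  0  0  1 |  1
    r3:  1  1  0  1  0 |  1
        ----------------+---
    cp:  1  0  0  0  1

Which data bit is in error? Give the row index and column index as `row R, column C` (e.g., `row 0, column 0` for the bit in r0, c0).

Recompute each row's even parity and compare to rp:
  r0: data parity 0, sent rp 0 → ok
  r1: data parity 0, sent rp 0 → ok
  r2: data parity 0, sent rp 1 → mismatch
  r3: data parity 1, sent rp 1 → ok
Recompute each column's even parity and compare to cp:
  c0: data parity 1, sent cp 1 → ok
  c1: data parity 0, sent cp 0 → ok
  c2: data parity 1, sent cp 0 → mismatch
  c3: data parity 0, sent cp 0 → ok
  c4: data parity 1, sent cp 1 → ok
Exactly one row (r2) and one column (c2) fail → the flipped bit is at their intersection.

row 2, column 2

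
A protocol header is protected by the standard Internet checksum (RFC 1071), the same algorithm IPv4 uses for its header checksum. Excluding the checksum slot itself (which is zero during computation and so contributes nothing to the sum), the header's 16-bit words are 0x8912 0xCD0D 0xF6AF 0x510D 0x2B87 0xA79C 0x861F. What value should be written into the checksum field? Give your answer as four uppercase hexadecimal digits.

One's-complement addition (fold any carry out of bit 15 back into bit 0):
  0x8912 + 0xCD0D = 0x1561F → wrap carry → 0x5620
  0x5620 + 0xF6AF = 0x14CCF → wrap carry → 0x4CD0
  0x4CD0 + 0x510D = 0x09DDD
  0x9DDD + 0x2B87 = 0x0C964
  0xC964 + 0xA79C = 0x17100 → wrap carry → 0x7101
  0x7101 + 0x861F = 0x0F720
One's-complement sum = 0xF720.
Checksum = ~0xF720 & 0xFFFF = 0x08DF.

08DF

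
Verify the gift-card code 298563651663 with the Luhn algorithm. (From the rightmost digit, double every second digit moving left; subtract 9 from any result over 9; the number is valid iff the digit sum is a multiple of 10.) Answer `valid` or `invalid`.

invalid

From the right, keep odd positions and double even positions (subtract 9 from any doubled value over 9):
  doubled (positions 2,4,...): 3 2 3 3 7 4 → sum 22
  kept (positions 1,3,...): 3 6 5 3 5 9 → sum 31
Total = 53.
53 mod 10 = 3, so the number is invalid.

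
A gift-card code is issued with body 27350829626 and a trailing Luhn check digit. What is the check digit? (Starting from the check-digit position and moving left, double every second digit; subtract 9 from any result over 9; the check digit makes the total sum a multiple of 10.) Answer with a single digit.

Partial digits right→left: 6 2 6 9 2 8 0 5 3 7 2
Double every second digit counting from the check-digit position (so the 1st, 3rd, 5th, ... of the partial from the right).
  doubled (with −9 where >9): 3 3 4 0 6 4 → sum 20
  kept as-is: 2 9 8 5 7 → sum 31
Total = 20 + 31 = 51.
Check digit = (10 − (51 mod 10)) mod 10 = 9.

9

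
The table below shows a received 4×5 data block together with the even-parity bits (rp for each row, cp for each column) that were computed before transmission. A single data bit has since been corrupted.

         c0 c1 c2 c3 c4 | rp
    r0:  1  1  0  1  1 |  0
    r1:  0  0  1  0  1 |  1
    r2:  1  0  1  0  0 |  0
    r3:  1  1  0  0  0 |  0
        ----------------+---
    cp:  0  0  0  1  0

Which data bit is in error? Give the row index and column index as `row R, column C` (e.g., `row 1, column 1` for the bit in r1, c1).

Recompute each row's even parity and compare to rp:
  r0: data parity 0, sent rp 0 → ok
  r1: data parity 0, sent rp 1 → mismatch
  r2: data parity 0, sent rp 0 → ok
  r3: data parity 0, sent rp 0 → ok
Recompute each column's even parity and compare to cp:
  c0: data parity 1, sent cp 0 → mismatch
  c1: data parity 0, sent cp 0 → ok
  c2: data parity 0, sent cp 0 → ok
  c3: data parity 1, sent cp 1 → ok
  c4: data parity 0, sent cp 0 → ok
Exactly one row (r1) and one column (c0) fail → the flipped bit is at their intersection.

row 1, column 0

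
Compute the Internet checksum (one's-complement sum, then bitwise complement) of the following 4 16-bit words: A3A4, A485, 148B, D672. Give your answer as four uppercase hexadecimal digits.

CCD7

One's-complement addition (fold any carry out of bit 15 back into bit 0):
  0xA3A4 + 0xA485 = 0x14829 → wrap carry → 0x482A
  0x482A + 0x148B = 0x05CB5
  0x5CB5 + 0xD672 = 0x13327 → wrap carry → 0x3328
One's-complement sum = 0x3328.
Checksum = ~0x3328 & 0xFFFF = 0xCCD7.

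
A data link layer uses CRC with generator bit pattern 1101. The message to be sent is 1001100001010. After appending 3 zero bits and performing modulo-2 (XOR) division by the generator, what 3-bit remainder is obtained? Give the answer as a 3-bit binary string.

111

Append 3 zeros: 1001100001010000. Divide by 1101 (XOR where the leading bit is 1):
  pos 0: 1001 XOR 1101 = 0100
  pos 1: 1001 XOR 1101 = 0100
  pos 2: 1000 XOR 1101 = 0101
  pos 3: 1010 XOR 1101 = 0111
  pos 4: 1110 XOR 1101 = 0011
  pos 6: 1101 XOR 1101 = 0000
  pos 11: 1000 XOR 1101 = 0101
  pos 12: 1010 XOR 1101 = 0111
Remainder (last 3 bits) = 111. This is the CRC / FCS.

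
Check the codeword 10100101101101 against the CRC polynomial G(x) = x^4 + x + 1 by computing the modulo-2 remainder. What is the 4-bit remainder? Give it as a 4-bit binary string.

0001

Modulo-2 division of 10100101101101 by 10011:
  pos 0: 10100 XOR 10011 = 00111
  pos 2: 11110 XOR 10011 = 01101
  pos 3: 11011 XOR 10011 = 01000
  pos 4: 10001 XOR 10011 = 00010
  pos 7: 10011 XOR 10011 = 00000
Remainder = 0001 (nonzero — an error is detected).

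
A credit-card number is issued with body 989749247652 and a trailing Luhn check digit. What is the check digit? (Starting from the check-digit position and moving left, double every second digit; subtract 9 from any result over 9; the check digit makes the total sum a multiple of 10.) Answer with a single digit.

8

Partial digits right→left: 2 5 6 7 4 2 9 4 7 9 8 9
Double every second digit counting from the check-digit position (so the 1st, 3rd, 5th, ... of the partial from the right).
  doubled (with −9 where >9): 4 3 8 9 5 7 → sum 36
  kept as-is: 5 7 2 4 9 9 → sum 36
Total = 36 + 36 = 72.
Check digit = (10 − (72 mod 10)) mod 10 = 8.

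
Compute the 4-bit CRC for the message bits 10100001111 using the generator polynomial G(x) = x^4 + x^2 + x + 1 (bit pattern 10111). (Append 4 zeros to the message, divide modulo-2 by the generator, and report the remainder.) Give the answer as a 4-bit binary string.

1100

Append 4 zeros: 101000011110000. Divide by 10111 (XOR where the leading bit is 1):
  pos 0: 10100 XOR 10111 = 00011
  pos 3: 11001 XOR 10111 = 01110
  pos 4: 11101 XOR 10111 = 01010
  pos 5: 10101 XOR 10111 = 00010
  pos 8: 10100 XOR 10111 = 00011
Remainder (last 4 bits) = 1100. This is the CRC / FCS.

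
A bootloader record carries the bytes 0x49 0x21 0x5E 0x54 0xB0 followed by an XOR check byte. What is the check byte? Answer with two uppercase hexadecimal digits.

XOR the bytes together:
  start with 0x49
  0x49 ⊕ 0x21 = 0x68
  0x68 ⊕ 0x5E = 0x36
  0x36 ⊕ 0x54 = 0x62
  0x62 ⊕ 0xB0 = 0xD2

D2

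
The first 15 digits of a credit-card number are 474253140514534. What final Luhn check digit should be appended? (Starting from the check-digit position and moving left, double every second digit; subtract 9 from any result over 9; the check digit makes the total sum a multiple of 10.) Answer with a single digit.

2

Partial digits right→left: 4 3 5 4 1 5 0 4 1 3 5 2 4 7 4
Double every second digit counting from the check-digit position (so the 1st, 3rd, 5th, ... of the partial from the right).
  doubled (with −9 where >9): 8 1 2 0 2 1 8 8 → sum 30
  kept as-is: 3 4 5 4 3 2 7 → sum 28
Total = 30 + 28 = 58.
Check digit = (10 − (58 mod 10)) mod 10 = 2.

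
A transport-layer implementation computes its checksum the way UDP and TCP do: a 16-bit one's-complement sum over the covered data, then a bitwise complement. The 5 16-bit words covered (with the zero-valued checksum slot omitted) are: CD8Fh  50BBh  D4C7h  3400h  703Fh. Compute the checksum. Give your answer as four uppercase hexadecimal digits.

68AD

One's-complement addition (fold any carry out of bit 15 back into bit 0):
  0xCD8F + 0x50BB = 0x11E4A → wrap carry → 0x1E4B
  0x1E4B + 0xD4C7 = 0x0F312
  0xF312 + 0x3400 = 0x12712 → wrap carry → 0x2713
  0x2713 + 0x703F = 0x09752
One's-complement sum = 0x9752.
Checksum = ~0x9752 & 0xFFFF = 0x68AD.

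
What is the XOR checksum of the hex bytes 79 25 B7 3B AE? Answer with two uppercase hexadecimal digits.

7E

XOR the bytes together:
  start with 0x79
  0x79 ⊕ 0x25 = 0x5C
  0x5C ⊕ 0xB7 = 0xEB
  0xEB ⊕ 0x3B = 0xD0
  0xD0 ⊕ 0xAE = 0x7E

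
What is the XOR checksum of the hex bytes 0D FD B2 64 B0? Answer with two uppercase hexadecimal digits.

96

XOR the bytes together:
  start with 0x0D
  0x0D ⊕ 0xFD = 0xF0
  0xF0 ⊕ 0xB2 = 0x42
  0x42 ⊕ 0x64 = 0x26
  0x26 ⊕ 0xB0 = 0x96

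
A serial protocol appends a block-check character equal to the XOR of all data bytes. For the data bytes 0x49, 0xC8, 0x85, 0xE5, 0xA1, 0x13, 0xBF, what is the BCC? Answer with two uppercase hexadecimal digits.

XOR the bytes together:
  start with 0x49
  0x49 ⊕ 0xC8 = 0x81
  0x81 ⊕ 0x85 = 0x04
  0x04 ⊕ 0xE5 = 0xE1
  0xE1 ⊕ 0xA1 = 0x40
  0x40 ⊕ 0x13 = 0x53
  0x53 ⊕ 0xBF = 0xEC

EC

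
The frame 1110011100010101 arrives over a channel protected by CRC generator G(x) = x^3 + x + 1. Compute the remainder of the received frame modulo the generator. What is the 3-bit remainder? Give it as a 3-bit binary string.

Modulo-2 division of 1110011100010101 by 1011:
  pos 0: 1110 XOR 1011 = 0101
  pos 1: 1010 XOR 1011 = 0001
  pos 4: 1111 XOR 1011 = 0100
  pos 5: 1000 XOR 1011 = 0011
  pos 7: 1100 XOR 1011 = 0111
  pos 8: 1111 XOR 1011 = 0100
  pos 9: 1000 XOR 1011 = 0011
  pos 11: 1110 XOR 1011 = 0101
  pos 12: 1011 XOR 1011 = 0000
Remainder = 000 (zero — the frame passes the CRC check).

000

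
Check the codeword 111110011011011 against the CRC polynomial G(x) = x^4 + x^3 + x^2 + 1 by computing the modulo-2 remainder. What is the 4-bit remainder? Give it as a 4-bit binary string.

Modulo-2 division of 111110011011011 by 11101:
  pos 0: 11111 XOR 11101 = 00010
  pos 3: 10001 XOR 11101 = 01100
  pos 4: 11001 XOR 11101 = 00100
  pos 6: 10001 XOR 11101 = 01100
  pos 7: 11001 XOR 11101 = 00100
  pos 9: 10001 XOR 11101 = 01100
  pos 10: 11001 XOR 11101 = 00100
Remainder = 0100 (nonzero — an error is detected).

0100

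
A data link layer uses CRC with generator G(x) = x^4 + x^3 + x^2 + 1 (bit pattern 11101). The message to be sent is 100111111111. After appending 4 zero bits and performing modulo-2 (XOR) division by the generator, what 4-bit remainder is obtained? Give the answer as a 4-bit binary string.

0011

Append 4 zeros: 1001111111110000. Divide by 11101 (XOR where the leading bit is 1):
  pos 0: 10011 XOR 11101 = 01110
  pos 1: 11101 XOR 11101 = 00000
  pos 6: 11111 XOR 11101 = 00010
  pos 9: 10100 XOR 11101 = 01001
  pos 10: 10010 XOR 11101 = 01111
  pos 11: 11110 XOR 11101 = 00011
Remainder (last 4 bits) = 0011. This is the CRC / FCS.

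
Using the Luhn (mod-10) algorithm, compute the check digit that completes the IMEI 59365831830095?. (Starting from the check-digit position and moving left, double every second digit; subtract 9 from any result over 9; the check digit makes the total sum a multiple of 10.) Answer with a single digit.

9

Partial digits right→left: 5 9 0 0 3 8 1 3 8 5 6 3 9 5
Double every second digit counting from the check-digit position (so the 1st, 3rd, 5th, ... of the partial from the right).
  doubled (with −9 where >9): 1 0 6 2 7 3 9 → sum 28
  kept as-is: 9 0 8 3 5 3 5 → sum 33
Total = 28 + 33 = 61.
Check digit = (10 − (61 mod 10)) mod 10 = 9.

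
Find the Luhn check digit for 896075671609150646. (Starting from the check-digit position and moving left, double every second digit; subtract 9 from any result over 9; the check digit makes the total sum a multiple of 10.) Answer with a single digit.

Partial digits right→left: 6 4 6 0 5 1 9 0 6 1 7 6 5 7 0 6 9 8
Double every second digit counting from the check-digit position (so the 1st, 3rd, 5th, ... of the partial from the right).
  doubled (with −9 where >9): 3 3 1 9 3 5 1 0 9 → sum 34
  kept as-is: 4 0 1 0 1 6 7 6 8 → sum 33
Total = 34 + 33 = 67.
Check digit = (10 − (67 mod 10)) mod 10 = 3.

3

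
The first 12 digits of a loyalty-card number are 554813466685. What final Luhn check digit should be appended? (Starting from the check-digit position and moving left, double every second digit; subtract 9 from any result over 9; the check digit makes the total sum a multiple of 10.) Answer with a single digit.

1

Partial digits right→left: 5 8 6 6 6 4 3 1 8 4 5 5
Double every second digit counting from the check-digit position (so the 1st, 3rd, 5th, ... of the partial from the right).
  doubled (with −9 where >9): 1 3 3 6 7 1 → sum 21
  kept as-is: 8 6 4 1 4 5 → sum 28
Total = 21 + 28 = 49.
Check digit = (10 − (49 mod 10)) mod 10 = 1.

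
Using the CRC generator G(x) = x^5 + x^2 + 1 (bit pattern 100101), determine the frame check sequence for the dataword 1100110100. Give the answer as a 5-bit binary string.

Append 5 zeros: 110011010000000. Divide by 100101 (XOR where the leading bit is 1):
  pos 0: 110011 XOR 100101 = 010110
  pos 1: 101100 XOR 100101 = 001001
  pos 3: 100110 XOR 100101 = 000011
  pos 7: 110000 XOR 100101 = 010101
  pos 8: 101010 XOR 100101 = 001111
Remainder (last 5 bits) = 11110. This is the CRC / FCS.

11110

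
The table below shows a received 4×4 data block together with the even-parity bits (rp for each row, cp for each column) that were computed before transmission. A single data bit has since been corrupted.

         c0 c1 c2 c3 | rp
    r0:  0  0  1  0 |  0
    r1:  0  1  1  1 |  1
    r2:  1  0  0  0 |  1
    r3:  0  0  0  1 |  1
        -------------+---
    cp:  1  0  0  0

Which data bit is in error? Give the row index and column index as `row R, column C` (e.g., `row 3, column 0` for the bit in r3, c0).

row 0, column 1

Recompute each row's even parity and compare to rp:
  r0: data parity 1, sent rp 0 → mismatch
  r1: data parity 1, sent rp 1 → ok
  r2: data parity 1, sent rp 1 → ok
  r3: data parity 1, sent rp 1 → ok
Recompute each column's even parity and compare to cp:
  c0: data parity 1, sent cp 1 → ok
  c1: data parity 1, sent cp 0 → mismatch
  c2: data parity 0, sent cp 0 → ok
  c3: data parity 0, sent cp 0 → ok
Exactly one row (r0) and one column (c1) fail → the flipped bit is at their intersection.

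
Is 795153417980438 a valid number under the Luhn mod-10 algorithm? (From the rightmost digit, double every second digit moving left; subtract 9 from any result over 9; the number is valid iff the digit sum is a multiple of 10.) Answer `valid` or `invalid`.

invalid

From the right, keep odd positions and double even positions (subtract 9 from any doubled value over 9):
  doubled (positions 2,4,...): 6 0 9 2 6 2 9 → sum 34
  kept (positions 1,3,...): 8 4 8 7 4 5 5 7 → sum 48
Total = 82.
82 mod 10 = 2, so the number is invalid.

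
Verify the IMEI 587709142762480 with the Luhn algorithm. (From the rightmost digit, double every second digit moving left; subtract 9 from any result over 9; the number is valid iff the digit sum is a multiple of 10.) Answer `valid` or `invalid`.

From the right, keep odd positions and double even positions (subtract 9 from any doubled value over 9):
  doubled (positions 2,4,...): 7 4 5 8 9 5 7 → sum 45
  kept (positions 1,3,...): 0 4 6 2 1 0 7 5 → sum 25
Total = 70.
70 mod 10 = 0, so the number is valid.

valid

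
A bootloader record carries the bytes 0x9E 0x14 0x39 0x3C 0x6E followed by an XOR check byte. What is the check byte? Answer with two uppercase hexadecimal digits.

XOR the bytes together:
  start with 0x9E
  0x9E ⊕ 0x14 = 0x8A
  0x8A ⊕ 0x39 = 0xB3
  0xB3 ⊕ 0x3C = 0x8F
  0x8F ⊕ 0x6E = 0xE1

E1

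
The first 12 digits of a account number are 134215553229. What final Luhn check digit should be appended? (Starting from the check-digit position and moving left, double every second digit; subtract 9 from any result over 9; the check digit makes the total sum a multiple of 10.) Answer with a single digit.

9

Partial digits right→left: 9 2 2 3 5 5 5 1 2 4 3 1
Double every second digit counting from the check-digit position (so the 1st, 3rd, 5th, ... of the partial from the right).
  doubled (with −9 where >9): 9 4 1 1 4 6 → sum 25
  kept as-is: 2 3 5 1 4 1 → sum 16
Total = 25 + 16 = 41.
Check digit = (10 − (41 mod 10)) mod 10 = 9.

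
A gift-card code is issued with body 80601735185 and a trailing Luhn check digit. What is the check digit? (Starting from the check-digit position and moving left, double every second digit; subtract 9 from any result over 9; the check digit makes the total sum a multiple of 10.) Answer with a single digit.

9

Partial digits right→left: 5 8 1 5 3 7 1 0 6 0 8
Double every second digit counting from the check-digit position (so the 1st, 3rd, 5th, ... of the partial from the right).
  doubled (with −9 where >9): 1 2 6 2 3 7 → sum 21
  kept as-is: 8 5 7 0 0 → sum 20
Total = 21 + 20 = 41.
Check digit = (10 − (41 mod 10)) mod 10 = 9.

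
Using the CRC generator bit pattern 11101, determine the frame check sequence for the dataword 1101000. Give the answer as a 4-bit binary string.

Append 4 zeros: 11010000000. Divide by 11101 (XOR where the leading bit is 1):
  pos 0: 11010 XOR 11101 = 00111
  pos 2: 11100 XOR 11101 = 00001
  pos 6: 10000 XOR 11101 = 01101
Remainder (last 4 bits) = 1101. This is the CRC / FCS.

1101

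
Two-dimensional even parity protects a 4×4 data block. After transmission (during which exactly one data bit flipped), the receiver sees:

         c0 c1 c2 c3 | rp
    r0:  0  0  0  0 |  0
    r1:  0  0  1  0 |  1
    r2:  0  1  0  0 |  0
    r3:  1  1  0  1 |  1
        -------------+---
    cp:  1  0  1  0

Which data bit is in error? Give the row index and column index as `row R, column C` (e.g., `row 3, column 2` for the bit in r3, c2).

row 2, column 3

Recompute each row's even parity and compare to rp:
  r0: data parity 0, sent rp 0 → ok
  r1: data parity 1, sent rp 1 → ok
  r2: data parity 1, sent rp 0 → mismatch
  r3: data parity 1, sent rp 1 → ok
Recompute each column's even parity and compare to cp:
  c0: data parity 1, sent cp 1 → ok
  c1: data parity 0, sent cp 0 → ok
  c2: data parity 1, sent cp 1 → ok
  c3: data parity 1, sent cp 0 → mismatch
Exactly one row (r2) and one column (c3) fail → the flipped bit is at their intersection.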